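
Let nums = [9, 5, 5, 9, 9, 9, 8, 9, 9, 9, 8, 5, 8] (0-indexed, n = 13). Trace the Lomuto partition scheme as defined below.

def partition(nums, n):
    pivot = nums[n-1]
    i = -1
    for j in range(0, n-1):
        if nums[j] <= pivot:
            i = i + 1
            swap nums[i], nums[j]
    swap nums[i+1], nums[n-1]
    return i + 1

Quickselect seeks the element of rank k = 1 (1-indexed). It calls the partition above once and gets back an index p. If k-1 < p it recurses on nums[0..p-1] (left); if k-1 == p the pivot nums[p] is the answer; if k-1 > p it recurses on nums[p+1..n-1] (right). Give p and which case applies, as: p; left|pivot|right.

pivot=8, i=-1
j=0: 9>8, skip
j=1: 5≤8, i=0, swap(0,1) ⇒ [5, 9, 5, 9, 9, 9, 8, 9, 9, 9, 8, 5, 8]
j=2: 5≤8, i=1, swap(1,2) ⇒ [5, 5, 9, 9, 9, 9, 8, 9, 9, 9, 8, 5, 8]
j=3: 9>8, skip
j=4: 9>8, skip
j=5: 9>8, skip
j=6: 8≤8, i=2, swap(2,6) ⇒ [5, 5, 8, 9, 9, 9, 9, 9, 9, 9, 8, 5, 8]
j=7: 9>8, skip
j=8: 9>8, skip
j=9: 9>8, skip
j=10: 8≤8, i=3, swap(3,10) ⇒ [5, 5, 8, 8, 9, 9, 9, 9, 9, 9, 9, 5, 8]
j=11: 5≤8, i=4, swap(4,11) ⇒ [5, 5, 8, 8, 5, 9, 9, 9, 9, 9, 9, 9, 8]
swap(5,12) ⇒ [5, 5, 8, 8, 5, 8, 9, 9, 9, 9, 9, 9, 9]; return 5
p = 5; k-1 = 0 < 5 ⇒ left

5; left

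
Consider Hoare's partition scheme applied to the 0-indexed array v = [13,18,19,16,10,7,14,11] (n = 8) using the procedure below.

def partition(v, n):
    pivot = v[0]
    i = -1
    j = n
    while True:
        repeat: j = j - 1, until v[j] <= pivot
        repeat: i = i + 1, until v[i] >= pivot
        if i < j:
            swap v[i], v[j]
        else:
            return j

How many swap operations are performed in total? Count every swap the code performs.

3

pivot=13
j stops at 7 (11), i stops at 0 (13); swap ⇒ [11,18,19,16,10,7,14,13]
j stops at 5 (7), i stops at 1 (18); swap ⇒ [11,7,19,16,10,18,14,13]
j stops at 4 (10), i stops at 2 (19); swap ⇒ [11,7,10,16,19,18,14,13]
j stops at 2, i stops at 3; i≥j ⇒ return 2. v=[11,7,10,16,19,18,14,13]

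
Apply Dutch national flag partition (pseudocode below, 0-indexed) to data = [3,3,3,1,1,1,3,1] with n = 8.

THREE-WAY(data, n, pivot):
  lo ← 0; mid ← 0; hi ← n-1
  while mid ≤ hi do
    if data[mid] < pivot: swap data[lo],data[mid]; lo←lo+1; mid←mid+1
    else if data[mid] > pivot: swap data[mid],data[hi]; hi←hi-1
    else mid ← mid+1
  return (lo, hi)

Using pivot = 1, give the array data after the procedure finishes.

[1,1,1,1,3,3,3,3]

lo=0 mid=0 hi=7
3>1: swap(0,7), hi=6 ⇒ [1,3,3,1,1,1,3,3]
1=1: mid=1
3>1: swap(1,6), hi=5 ⇒ [1,3,3,1,1,1,3,3]
3>1: swap(1,5), hi=4 ⇒ [1,1,3,1,1,3,3,3]
1=1: mid=2
3>1: swap(2,4), hi=3 ⇒ [1,1,1,1,3,3,3,3]
1=1: mid=3
1=1: mid=4
done. lo=0 hi=3; data=[1,1,1,1,3,3,3,3]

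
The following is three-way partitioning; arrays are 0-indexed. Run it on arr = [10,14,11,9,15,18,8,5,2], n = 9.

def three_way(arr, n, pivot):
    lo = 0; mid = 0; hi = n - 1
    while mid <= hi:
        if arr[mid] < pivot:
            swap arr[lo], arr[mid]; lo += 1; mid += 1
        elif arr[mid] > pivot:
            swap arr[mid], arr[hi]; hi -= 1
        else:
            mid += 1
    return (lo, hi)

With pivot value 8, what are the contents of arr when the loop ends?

[2,5,8,15,18,9,11,14,10]

lo=0 mid=0 hi=8
10>8: swap(0,8), hi=7 ⇒ [2,14,11,9,15,18,8,5,10]
2<8: swap(0,0), lo=1 mid=1 ⇒ [2,14,11,9,15,18,8,5,10]
14>8: swap(1,7), hi=6 ⇒ [2,5,11,9,15,18,8,14,10]
5<8: swap(1,1), lo=2 mid=2 ⇒ [2,5,11,9,15,18,8,14,10]
11>8: swap(2,6), hi=5 ⇒ [2,5,8,9,15,18,11,14,10]
8=8: mid=3
9>8: swap(3,5), hi=4 ⇒ [2,5,8,18,15,9,11,14,10]
18>8: swap(3,4), hi=3 ⇒ [2,5,8,15,18,9,11,14,10]
15>8: swap(3,3), hi=2 ⇒ [2,5,8,15,18,9,11,14,10]
done. lo=2 hi=2; arr=[2,5,8,15,18,9,11,14,10]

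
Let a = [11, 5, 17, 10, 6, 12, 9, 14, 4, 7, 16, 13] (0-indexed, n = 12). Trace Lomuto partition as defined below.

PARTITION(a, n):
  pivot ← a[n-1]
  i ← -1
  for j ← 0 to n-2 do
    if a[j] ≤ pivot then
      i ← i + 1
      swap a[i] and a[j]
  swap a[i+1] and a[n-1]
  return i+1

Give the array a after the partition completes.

pivot=13, i=-1
j=0: 11≤13, i=0, swap(0,0) ⇒ [11, 5, 17, 10, 6, 12, 9, 14, 4, 7, 16, 13]
j=1: 5≤13, i=1, swap(1,1) ⇒ [11, 5, 17, 10, 6, 12, 9, 14, 4, 7, 16, 13]
j=2: 17>13, skip
j=3: 10≤13, i=2, swap(2,3) ⇒ [11, 5, 10, 17, 6, 12, 9, 14, 4, 7, 16, 13]
j=4: 6≤13, i=3, swap(3,4) ⇒ [11, 5, 10, 6, 17, 12, 9, 14, 4, 7, 16, 13]
j=5: 12≤13, i=4, swap(4,5) ⇒ [11, 5, 10, 6, 12, 17, 9, 14, 4, 7, 16, 13]
j=6: 9≤13, i=5, swap(5,6) ⇒ [11, 5, 10, 6, 12, 9, 17, 14, 4, 7, 16, 13]
j=7: 14>13, skip
j=8: 4≤13, i=6, swap(6,8) ⇒ [11, 5, 10, 6, 12, 9, 4, 14, 17, 7, 16, 13]
j=9: 7≤13, i=7, swap(7,9) ⇒ [11, 5, 10, 6, 12, 9, 4, 7, 17, 14, 16, 13]
j=10: 16>13, skip
swap(8,11) ⇒ [11, 5, 10, 6, 12, 9, 4, 7, 13, 14, 16, 17]; return 8

[11, 5, 10, 6, 12, 9, 4, 7, 13, 14, 16, 17]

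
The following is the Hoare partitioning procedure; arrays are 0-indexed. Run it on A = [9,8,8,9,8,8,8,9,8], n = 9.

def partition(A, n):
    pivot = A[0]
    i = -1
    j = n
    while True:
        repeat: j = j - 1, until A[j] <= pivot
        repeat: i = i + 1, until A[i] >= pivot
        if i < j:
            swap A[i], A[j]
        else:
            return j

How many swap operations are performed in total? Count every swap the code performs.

pivot = A[0] = 9; i = -1, j = 9
j→8 (A[8]=8≤9), i→0 (A[0]=9≥9); i<j, swap → [8,8,8,9,8,8,8,9,9]
j→7 (A[7]=9≤9), i→3 (A[3]=9≥9); i<j, swap → [8,8,8,9,8,8,8,9,9]
j→6, i→7; i≥j, return j=6. A = [8,8,8,9,8,8,8,9,9]

2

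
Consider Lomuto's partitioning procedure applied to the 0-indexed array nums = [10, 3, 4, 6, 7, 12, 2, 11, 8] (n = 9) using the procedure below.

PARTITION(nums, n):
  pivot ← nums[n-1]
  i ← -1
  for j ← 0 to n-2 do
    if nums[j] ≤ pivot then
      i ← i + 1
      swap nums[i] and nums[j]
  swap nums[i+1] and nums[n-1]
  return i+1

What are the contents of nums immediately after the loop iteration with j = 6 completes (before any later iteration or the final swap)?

pivot=8, i=-1
j=0: 10>8, skip
j=1: 3≤8, i=0, swap(0,1) ⇒ [3, 10, 4, 6, 7, 12, 2, 11, 8]
j=2: 4≤8, i=1, swap(1,2) ⇒ [3, 4, 10, 6, 7, 12, 2, 11, 8]
j=3: 6≤8, i=2, swap(2,3) ⇒ [3, 4, 6, 10, 7, 12, 2, 11, 8]
j=4: 7≤8, i=3, swap(3,4) ⇒ [3, 4, 6, 7, 10, 12, 2, 11, 8]
j=5: 12>8, skip
j=6: 2≤8, i=4, swap(4,6) ⇒ [3, 4, 6, 7, 2, 12, 10, 11, 8]
(after j=6) nums = [3, 4, 6, 7, 2, 12, 10, 11, 8]

[3, 4, 6, 7, 2, 12, 10, 11, 8]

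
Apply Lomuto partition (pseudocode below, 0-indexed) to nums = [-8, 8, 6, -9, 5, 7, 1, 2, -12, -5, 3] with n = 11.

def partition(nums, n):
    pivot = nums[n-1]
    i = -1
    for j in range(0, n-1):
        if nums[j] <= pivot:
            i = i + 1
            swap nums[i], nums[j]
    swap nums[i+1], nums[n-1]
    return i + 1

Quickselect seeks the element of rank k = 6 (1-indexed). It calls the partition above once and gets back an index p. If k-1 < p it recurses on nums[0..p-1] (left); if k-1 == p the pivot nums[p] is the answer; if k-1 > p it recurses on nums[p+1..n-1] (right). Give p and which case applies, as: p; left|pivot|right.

pivot=3, i=-1
j=0: -8≤3, i=0, swap(0,0) ⇒ [-8, 8, 6, -9, 5, 7, 1, 2, -12, -5, 3]
j=1: 8>3, skip
j=2: 6>3, skip
j=3: -9≤3, i=1, swap(1,3) ⇒ [-8, -9, 6, 8, 5, 7, 1, 2, -12, -5, 3]
j=4: 5>3, skip
j=5: 7>3, skip
j=6: 1≤3, i=2, swap(2,6) ⇒ [-8, -9, 1, 8, 5, 7, 6, 2, -12, -5, 3]
j=7: 2≤3, i=3, swap(3,7) ⇒ [-8, -9, 1, 2, 5, 7, 6, 8, -12, -5, 3]
j=8: -12≤3, i=4, swap(4,8) ⇒ [-8, -9, 1, 2, -12, 7, 6, 8, 5, -5, 3]
j=9: -5≤3, i=5, swap(5,9) ⇒ [-8, -9, 1, 2, -12, -5, 6, 8, 5, 7, 3]
swap(6,10) ⇒ [-8, -9, 1, 2, -12, -5, 3, 8, 5, 7, 6]; return 6
p = 6; k-1 = 5 < 6 ⇒ left

6; left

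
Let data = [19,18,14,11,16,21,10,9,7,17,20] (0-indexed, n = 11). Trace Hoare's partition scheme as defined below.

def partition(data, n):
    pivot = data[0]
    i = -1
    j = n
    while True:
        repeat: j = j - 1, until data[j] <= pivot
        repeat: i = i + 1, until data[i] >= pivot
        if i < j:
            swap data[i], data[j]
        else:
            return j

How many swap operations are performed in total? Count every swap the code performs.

pivot=19
j stops at 9 (17), i stops at 0 (19); swap ⇒ [17,18,14,11,16,21,10,9,7,19,20]
j stops at 8 (7), i stops at 5 (21); swap ⇒ [17,18,14,11,16,7,10,9,21,19,20]
j stops at 7, i stops at 8; i≥j ⇒ return 7. data=[17,18,14,11,16,7,10,9,21,19,20]

2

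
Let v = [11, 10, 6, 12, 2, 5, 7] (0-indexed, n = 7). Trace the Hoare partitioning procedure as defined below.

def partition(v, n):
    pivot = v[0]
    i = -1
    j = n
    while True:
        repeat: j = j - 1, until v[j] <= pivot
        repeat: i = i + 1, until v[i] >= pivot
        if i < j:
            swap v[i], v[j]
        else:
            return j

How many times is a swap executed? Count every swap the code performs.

pivot=11
j stops at 6 (7), i stops at 0 (11); swap ⇒ [7, 10, 6, 12, 2, 5, 11]
j stops at 5 (5), i stops at 3 (12); swap ⇒ [7, 10, 6, 5, 2, 12, 11]
j stops at 4, i stops at 5; i≥j ⇒ return 4. v=[7, 10, 6, 5, 2, 12, 11]

2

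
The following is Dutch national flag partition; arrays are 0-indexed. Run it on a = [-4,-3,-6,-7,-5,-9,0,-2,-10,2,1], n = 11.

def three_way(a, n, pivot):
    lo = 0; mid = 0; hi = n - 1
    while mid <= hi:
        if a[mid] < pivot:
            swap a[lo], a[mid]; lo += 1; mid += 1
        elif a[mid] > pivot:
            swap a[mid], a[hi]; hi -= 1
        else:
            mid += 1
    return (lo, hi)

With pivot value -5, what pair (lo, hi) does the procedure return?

lo=0 mid=0 hi=10
-4>-5: swap(0,10), hi=9 ⇒ [1,-3,-6,-7,-5,-9,0,-2,-10,2,-4]
1>-5: swap(0,9), hi=8 ⇒ [2,-3,-6,-7,-5,-9,0,-2,-10,1,-4]
2>-5: swap(0,8), hi=7 ⇒ [-10,-3,-6,-7,-5,-9,0,-2,2,1,-4]
-10<-5: swap(0,0), lo=1 mid=1 ⇒ [-10,-3,-6,-7,-5,-9,0,-2,2,1,-4]
-3>-5: swap(1,7), hi=6 ⇒ [-10,-2,-6,-7,-5,-9,0,-3,2,1,-4]
-2>-5: swap(1,6), hi=5 ⇒ [-10,0,-6,-7,-5,-9,-2,-3,2,1,-4]
0>-5: swap(1,5), hi=4 ⇒ [-10,-9,-6,-7,-5,0,-2,-3,2,1,-4]
-9<-5: swap(1,1), lo=2 mid=2 ⇒ [-10,-9,-6,-7,-5,0,-2,-3,2,1,-4]
-6<-5: swap(2,2), lo=3 mid=3 ⇒ [-10,-9,-6,-7,-5,0,-2,-3,2,1,-4]
-7<-5: swap(3,3), lo=4 mid=4 ⇒ [-10,-9,-6,-7,-5,0,-2,-3,2,1,-4]
-5=-5: mid=5
done. lo=4 hi=4; a=[-10,-9,-6,-7,-5,0,-2,-3,2,1,-4]

(4, 4)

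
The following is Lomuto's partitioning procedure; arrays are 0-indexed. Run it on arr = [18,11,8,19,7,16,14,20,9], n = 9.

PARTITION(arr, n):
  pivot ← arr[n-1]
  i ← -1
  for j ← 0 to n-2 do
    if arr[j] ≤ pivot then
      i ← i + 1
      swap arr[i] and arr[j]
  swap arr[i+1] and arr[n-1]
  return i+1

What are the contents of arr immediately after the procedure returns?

[8,7,9,19,11,16,14,20,18]

pivot = arr[8] = 9; i = -1
j=0: arr[0]=18 > 9 → no swap
j=1: arr[1]=11 > 9 → no swap
j=2: arr[2]=8 ≤ 9 → i=0, swap arr[0],arr[2] → [8,11,18,19,7,16,14,20,9]
j=3: arr[3]=19 > 9 → no swap
j=4: arr[4]=7 ≤ 9 → i=1, swap arr[1],arr[4] → [8,7,18,19,11,16,14,20,9]
j=5: arr[5]=16 > 9 → no swap
j=6: arr[6]=14 > 9 → no swap
j=7: arr[7]=20 > 9 → no swap
final swap arr[2],arr[8] → [8,7,9,19,11,16,14,20,18]; return 2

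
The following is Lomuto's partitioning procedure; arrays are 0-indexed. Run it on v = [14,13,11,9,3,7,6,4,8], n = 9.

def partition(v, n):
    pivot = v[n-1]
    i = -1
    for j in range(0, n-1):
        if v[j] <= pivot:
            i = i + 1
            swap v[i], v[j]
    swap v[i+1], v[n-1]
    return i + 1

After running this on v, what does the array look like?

[3,7,6,4,8,13,11,9,14]

pivot=8, i=-1
j=0: 14>8, skip
j=1: 13>8, skip
j=2: 11>8, skip
j=3: 9>8, skip
j=4: 3≤8, i=0, swap(0,4) ⇒ [3,13,11,9,14,7,6,4,8]
j=5: 7≤8, i=1, swap(1,5) ⇒ [3,7,11,9,14,13,6,4,8]
j=6: 6≤8, i=2, swap(2,6) ⇒ [3,7,6,9,14,13,11,4,8]
j=7: 4≤8, i=3, swap(3,7) ⇒ [3,7,6,4,14,13,11,9,8]
swap(4,8) ⇒ [3,7,6,4,8,13,11,9,14]; return 4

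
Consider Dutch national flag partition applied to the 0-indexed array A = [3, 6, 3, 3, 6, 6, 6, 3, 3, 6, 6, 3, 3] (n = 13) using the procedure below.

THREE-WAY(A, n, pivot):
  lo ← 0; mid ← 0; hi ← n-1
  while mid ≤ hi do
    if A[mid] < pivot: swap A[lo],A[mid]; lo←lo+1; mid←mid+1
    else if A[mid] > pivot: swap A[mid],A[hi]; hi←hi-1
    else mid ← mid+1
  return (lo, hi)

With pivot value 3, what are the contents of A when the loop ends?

pivot = 3; lo=0, mid=0, hi=12
A[mid]=3=3: mid=1
A[mid]=6>3: swap A[1],A[12]; hi=11 → [3, 3, 3, 3, 6, 6, 6, 3, 3, 6, 6, 3, 6]
A[mid]=3=3: mid=2
A[mid]=3=3: mid=3
A[mid]=3=3: mid=4
A[mid]=6>3: swap A[4],A[11]; hi=10 → [3, 3, 3, 3, 3, 6, 6, 3, 3, 6, 6, 6, 6]
A[mid]=3=3: mid=5
A[mid]=6>3: swap A[5],A[10]; hi=9 → [3, 3, 3, 3, 3, 6, 6, 3, 3, 6, 6, 6, 6]
A[mid]=6>3: swap A[5],A[9]; hi=8 → [3, 3, 3, 3, 3, 6, 6, 3, 3, 6, 6, 6, 6]
A[mid]=6>3: swap A[5],A[8]; hi=7 → [3, 3, 3, 3, 3, 3, 6, 3, 6, 6, 6, 6, 6]
A[mid]=3=3: mid=6
A[mid]=6>3: swap A[6],A[7]; hi=6 → [3, 3, 3, 3, 3, 3, 3, 6, 6, 6, 6, 6, 6]
A[mid]=3=3: mid=7
end: lo=0, hi=6; A = [3, 3, 3, 3, 3, 3, 3, 6, 6, 6, 6, 6, 6]

[3, 3, 3, 3, 3, 3, 3, 6, 6, 6, 6, 6, 6]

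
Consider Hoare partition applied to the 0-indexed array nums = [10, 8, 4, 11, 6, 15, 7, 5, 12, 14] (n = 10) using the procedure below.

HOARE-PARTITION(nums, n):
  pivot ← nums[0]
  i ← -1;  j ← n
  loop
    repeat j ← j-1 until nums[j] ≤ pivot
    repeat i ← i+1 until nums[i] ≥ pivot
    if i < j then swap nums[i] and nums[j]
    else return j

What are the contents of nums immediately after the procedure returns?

pivot=10
j stops at 7 (5), i stops at 0 (10); swap ⇒ [5, 8, 4, 11, 6, 15, 7, 10, 12, 14]
j stops at 6 (7), i stops at 3 (11); swap ⇒ [5, 8, 4, 7, 6, 15, 11, 10, 12, 14]
j stops at 4, i stops at 5; i≥j ⇒ return 4. nums=[5, 8, 4, 7, 6, 15, 11, 10, 12, 14]

[5, 8, 4, 7, 6, 15, 11, 10, 12, 14]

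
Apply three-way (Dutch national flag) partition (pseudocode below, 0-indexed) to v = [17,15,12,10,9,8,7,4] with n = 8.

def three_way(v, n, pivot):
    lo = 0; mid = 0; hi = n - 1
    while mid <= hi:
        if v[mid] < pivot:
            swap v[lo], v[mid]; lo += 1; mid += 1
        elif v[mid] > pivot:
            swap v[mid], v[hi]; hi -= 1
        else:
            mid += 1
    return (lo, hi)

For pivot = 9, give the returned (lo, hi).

pivot = 9; lo=0, mid=0, hi=7
v[mid]=17>9: swap v[0],v[7]; hi=6 → [4,15,12,10,9,8,7,17]
v[mid]=4<9: swap v[0],v[0]; lo=1,mid=1 → [4,15,12,10,9,8,7,17]
v[mid]=15>9: swap v[1],v[6]; hi=5 → [4,7,12,10,9,8,15,17]
v[mid]=7<9: swap v[1],v[1]; lo=2,mid=2 → [4,7,12,10,9,8,15,17]
v[mid]=12>9: swap v[2],v[5]; hi=4 → [4,7,8,10,9,12,15,17]
v[mid]=8<9: swap v[2],v[2]; lo=3,mid=3 → [4,7,8,10,9,12,15,17]
v[mid]=10>9: swap v[3],v[4]; hi=3 → [4,7,8,9,10,12,15,17]
v[mid]=9=9: mid=4
end: lo=3, hi=3; v = [4,7,8,9,10,12,15,17]

(3, 3)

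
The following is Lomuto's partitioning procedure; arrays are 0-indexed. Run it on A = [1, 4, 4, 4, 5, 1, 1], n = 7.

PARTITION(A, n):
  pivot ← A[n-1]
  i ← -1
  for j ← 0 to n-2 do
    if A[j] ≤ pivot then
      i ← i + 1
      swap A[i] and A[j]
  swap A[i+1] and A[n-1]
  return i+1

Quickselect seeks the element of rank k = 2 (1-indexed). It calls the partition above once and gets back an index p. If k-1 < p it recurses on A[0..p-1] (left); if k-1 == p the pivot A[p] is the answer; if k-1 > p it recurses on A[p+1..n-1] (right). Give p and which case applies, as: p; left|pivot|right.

2; left

pivot=1, i=-1
j=0: 1≤1, i=0, swap(0,0) ⇒ [1, 4, 4, 4, 5, 1, 1]
j=1: 4>1, skip
j=2: 4>1, skip
j=3: 4>1, skip
j=4: 5>1, skip
j=5: 1≤1, i=1, swap(1,5) ⇒ [1, 1, 4, 4, 5, 4, 1]
swap(2,6) ⇒ [1, 1, 1, 4, 5, 4, 4]; return 2
p = 2; k-1 = 1 < 2 ⇒ left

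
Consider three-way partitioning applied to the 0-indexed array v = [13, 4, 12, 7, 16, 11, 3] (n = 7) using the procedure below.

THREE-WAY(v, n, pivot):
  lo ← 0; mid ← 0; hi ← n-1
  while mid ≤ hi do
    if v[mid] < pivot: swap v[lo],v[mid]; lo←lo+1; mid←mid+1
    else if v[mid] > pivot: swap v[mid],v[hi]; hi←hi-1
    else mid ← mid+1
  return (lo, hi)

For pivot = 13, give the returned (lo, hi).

pivot = 13; lo=0, mid=0, hi=6
v[mid]=13=13: mid=1
v[mid]=4<13: swap v[0],v[1]; lo=1,mid=2 → [4, 13, 12, 7, 16, 11, 3]
v[mid]=12<13: swap v[1],v[2]; lo=2,mid=3 → [4, 12, 13, 7, 16, 11, 3]
v[mid]=7<13: swap v[2],v[3]; lo=3,mid=4 → [4, 12, 7, 13, 16, 11, 3]
v[mid]=16>13: swap v[4],v[6]; hi=5 → [4, 12, 7, 13, 3, 11, 16]
v[mid]=3<13: swap v[3],v[4]; lo=4,mid=5 → [4, 12, 7, 3, 13, 11, 16]
v[mid]=11<13: swap v[4],v[5]; lo=5,mid=6 → [4, 12, 7, 3, 11, 13, 16]
end: lo=5, hi=5; v = [4, 12, 7, 3, 11, 13, 16]

(5, 5)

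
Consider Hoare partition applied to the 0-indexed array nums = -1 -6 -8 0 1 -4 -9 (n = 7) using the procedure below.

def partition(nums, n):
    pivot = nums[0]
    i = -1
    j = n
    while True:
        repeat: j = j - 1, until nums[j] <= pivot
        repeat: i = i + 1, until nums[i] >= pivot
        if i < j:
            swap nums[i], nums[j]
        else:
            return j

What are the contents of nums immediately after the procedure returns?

pivot = nums[0] = -1; i = -1, j = 7
j→6 (nums[6]=-9≤-1), i→0 (nums[0]=-1≥-1); i<j, swap → -9 -6 -8 0 1 -4 -1
j→5 (nums[5]=-4≤-1), i→3 (nums[3]=0≥-1); i<j, swap → -9 -6 -8 -4 1 0 -1
j→3, i→4; i≥j, return j=3. nums = -9 -6 -8 -4 1 0 -1

-9 -6 -8 -4 1 0 -1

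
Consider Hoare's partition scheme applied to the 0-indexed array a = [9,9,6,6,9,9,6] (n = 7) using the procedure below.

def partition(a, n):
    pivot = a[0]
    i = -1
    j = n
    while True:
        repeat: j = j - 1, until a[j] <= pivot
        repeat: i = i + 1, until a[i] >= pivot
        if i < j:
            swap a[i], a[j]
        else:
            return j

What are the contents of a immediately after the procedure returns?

pivot = a[0] = 9; i = -1, j = 7
j→6 (a[6]=6≤9), i→0 (a[0]=9≥9); i<j, swap → [6,9,6,6,9,9,9]
j→5 (a[5]=9≤9), i→1 (a[1]=9≥9); i<j, swap → [6,9,6,6,9,9,9]
j→4, i→4; i≥j, return j=4. a = [6,9,6,6,9,9,9]

[6,9,6,6,9,9,9]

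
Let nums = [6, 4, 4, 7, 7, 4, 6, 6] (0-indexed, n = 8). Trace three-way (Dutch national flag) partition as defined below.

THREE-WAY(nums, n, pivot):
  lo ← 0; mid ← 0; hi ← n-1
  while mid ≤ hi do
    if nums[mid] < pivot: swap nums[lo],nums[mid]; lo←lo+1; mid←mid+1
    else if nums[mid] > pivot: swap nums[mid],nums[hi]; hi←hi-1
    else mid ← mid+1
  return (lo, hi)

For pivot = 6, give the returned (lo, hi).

lo=0 mid=0 hi=7
6=6: mid=1
4<6: swap(0,1), lo=1 mid=2 ⇒ [4, 6, 4, 7, 7, 4, 6, 6]
4<6: swap(1,2), lo=2 mid=3 ⇒ [4, 4, 6, 7, 7, 4, 6, 6]
7>6: swap(3,7), hi=6 ⇒ [4, 4, 6, 6, 7, 4, 6, 7]
6=6: mid=4
7>6: swap(4,6), hi=5 ⇒ [4, 4, 6, 6, 6, 4, 7, 7]
6=6: mid=5
4<6: swap(2,5), lo=3 mid=6 ⇒ [4, 4, 4, 6, 6, 6, 7, 7]
done. lo=3 hi=5; nums=[4, 4, 4, 6, 6, 6, 7, 7]

(3, 5)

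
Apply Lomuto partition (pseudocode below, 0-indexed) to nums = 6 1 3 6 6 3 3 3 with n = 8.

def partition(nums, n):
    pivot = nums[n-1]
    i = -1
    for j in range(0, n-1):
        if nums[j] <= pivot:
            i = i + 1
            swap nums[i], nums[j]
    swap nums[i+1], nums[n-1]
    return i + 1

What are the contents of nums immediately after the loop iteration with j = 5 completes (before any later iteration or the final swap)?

1 3 3 6 6 6 3 3

pivot = nums[7] = 3; i = -1
j=0: nums[0]=6 > 3 → no swap
j=1: nums[1]=1 ≤ 3 → i=0, swap nums[0],nums[1] → 1 6 3 6 6 3 3 3
j=2: nums[2]=3 ≤ 3 → i=1, swap nums[1],nums[2] → 1 3 6 6 6 3 3 3
j=3: nums[3]=6 > 3 → no swap
j=4: nums[4]=6 > 3 → no swap
j=5: nums[5]=3 ≤ 3 → i=2, swap nums[2],nums[5] → 1 3 3 6 6 6 3 3
(after j=5) nums = 1 3 3 6 6 6 3 3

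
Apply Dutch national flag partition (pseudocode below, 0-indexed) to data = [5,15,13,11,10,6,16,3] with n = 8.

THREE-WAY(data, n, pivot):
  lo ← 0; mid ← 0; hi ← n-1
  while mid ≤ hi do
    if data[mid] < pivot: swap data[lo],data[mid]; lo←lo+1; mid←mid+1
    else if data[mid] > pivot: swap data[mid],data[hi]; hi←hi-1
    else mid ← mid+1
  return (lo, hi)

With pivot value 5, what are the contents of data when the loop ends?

lo=0 mid=0 hi=7
5=5: mid=1
15>5: swap(1,7), hi=6 ⇒ [5,3,13,11,10,6,16,15]
3<5: swap(0,1), lo=1 mid=2 ⇒ [3,5,13,11,10,6,16,15]
13>5: swap(2,6), hi=5 ⇒ [3,5,16,11,10,6,13,15]
16>5: swap(2,5), hi=4 ⇒ [3,5,6,11,10,16,13,15]
6>5: swap(2,4), hi=3 ⇒ [3,5,10,11,6,16,13,15]
10>5: swap(2,3), hi=2 ⇒ [3,5,11,10,6,16,13,15]
11>5: swap(2,2), hi=1 ⇒ [3,5,11,10,6,16,13,15]
done. lo=1 hi=1; data=[3,5,11,10,6,16,13,15]

[3,5,11,10,6,16,13,15]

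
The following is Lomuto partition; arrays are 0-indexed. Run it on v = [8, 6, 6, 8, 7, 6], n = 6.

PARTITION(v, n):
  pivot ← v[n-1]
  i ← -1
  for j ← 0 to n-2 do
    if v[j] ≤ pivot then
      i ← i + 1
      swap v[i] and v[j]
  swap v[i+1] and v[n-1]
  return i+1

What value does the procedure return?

pivot=6, i=-1
j=0: 8>6, skip
j=1: 6≤6, i=0, swap(0,1) ⇒ [6, 8, 6, 8, 7, 6]
j=2: 6≤6, i=1, swap(1,2) ⇒ [6, 6, 8, 8, 7, 6]
j=3: 8>6, skip
j=4: 7>6, skip
swap(2,5) ⇒ [6, 6, 6, 8, 7, 8]; return 2

2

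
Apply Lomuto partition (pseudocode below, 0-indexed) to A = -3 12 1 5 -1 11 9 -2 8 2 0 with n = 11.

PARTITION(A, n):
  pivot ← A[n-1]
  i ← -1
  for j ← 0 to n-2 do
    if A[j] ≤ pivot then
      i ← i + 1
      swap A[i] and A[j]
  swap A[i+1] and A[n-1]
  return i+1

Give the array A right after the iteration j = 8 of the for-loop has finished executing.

pivot = A[10] = 0; i = -1
j=0: A[0]=-3 ≤ 0 → i=0, swap A[0],A[0] (no change) → -3 12 1 5 -1 11 9 -2 8 2 0
j=1: A[1]=12 > 0 → no swap
j=2: A[2]=1 > 0 → no swap
j=3: A[3]=5 > 0 → no swap
j=4: A[4]=-1 ≤ 0 → i=1, swap A[1],A[4] → -3 -1 1 5 12 11 9 -2 8 2 0
j=5: A[5]=11 > 0 → no swap
j=6: A[6]=9 > 0 → no swap
j=7: A[7]=-2 ≤ 0 → i=2, swap A[2],A[7] → -3 -1 -2 5 12 11 9 1 8 2 0
j=8: A[8]=8 > 0 → no swap
(after j=8) A = -3 -1 -2 5 12 11 9 1 8 2 0

-3 -1 -2 5 12 11 9 1 8 2 0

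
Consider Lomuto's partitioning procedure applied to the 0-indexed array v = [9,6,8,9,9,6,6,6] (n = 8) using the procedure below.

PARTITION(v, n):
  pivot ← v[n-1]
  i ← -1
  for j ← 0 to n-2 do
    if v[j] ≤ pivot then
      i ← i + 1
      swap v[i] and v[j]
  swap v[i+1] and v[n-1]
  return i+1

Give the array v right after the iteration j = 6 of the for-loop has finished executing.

[6,6,6,9,9,9,8,6]

pivot=6, i=-1
j=0: 9>6, skip
j=1: 6≤6, i=0, swap(0,1) ⇒ [6,9,8,9,9,6,6,6]
j=2: 8>6, skip
j=3: 9>6, skip
j=4: 9>6, skip
j=5: 6≤6, i=1, swap(1,5) ⇒ [6,6,8,9,9,9,6,6]
j=6: 6≤6, i=2, swap(2,6) ⇒ [6,6,6,9,9,9,8,6]
(after j=6) v = [6,6,6,9,9,9,8,6]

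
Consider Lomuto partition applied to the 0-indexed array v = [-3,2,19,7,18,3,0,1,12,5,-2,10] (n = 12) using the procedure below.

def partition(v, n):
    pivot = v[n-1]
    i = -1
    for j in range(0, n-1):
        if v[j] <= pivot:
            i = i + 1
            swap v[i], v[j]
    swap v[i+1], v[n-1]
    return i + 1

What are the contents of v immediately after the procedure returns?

[-3,2,7,3,0,1,5,-2,10,18,19,12]

pivot = v[11] = 10; i = -1
j=0: v[0]=-3 ≤ 10 → i=0, swap v[0],v[0] (no change) → [-3,2,19,7,18,3,0,1,12,5,-2,10]
j=1: v[1]=2 ≤ 10 → i=1, swap v[1],v[1] (no change) → [-3,2,19,7,18,3,0,1,12,5,-2,10]
j=2: v[2]=19 > 10 → no swap
j=3: v[3]=7 ≤ 10 → i=2, swap v[2],v[3] → [-3,2,7,19,18,3,0,1,12,5,-2,10]
j=4: v[4]=18 > 10 → no swap
j=5: v[5]=3 ≤ 10 → i=3, swap v[3],v[5] → [-3,2,7,3,18,19,0,1,12,5,-2,10]
j=6: v[6]=0 ≤ 10 → i=4, swap v[4],v[6] → [-3,2,7,3,0,19,18,1,12,5,-2,10]
j=7: v[7]=1 ≤ 10 → i=5, swap v[5],v[7] → [-3,2,7,3,0,1,18,19,12,5,-2,10]
j=8: v[8]=12 > 10 → no swap
j=9: v[9]=5 ≤ 10 → i=6, swap v[6],v[9] → [-3,2,7,3,0,1,5,19,12,18,-2,10]
j=10: v[10]=-2 ≤ 10 → i=7, swap v[7],v[10] → [-3,2,7,3,0,1,5,-2,12,18,19,10]
final swap v[8],v[11] → [-3,2,7,3,0,1,5,-2,10,18,19,12]; return 8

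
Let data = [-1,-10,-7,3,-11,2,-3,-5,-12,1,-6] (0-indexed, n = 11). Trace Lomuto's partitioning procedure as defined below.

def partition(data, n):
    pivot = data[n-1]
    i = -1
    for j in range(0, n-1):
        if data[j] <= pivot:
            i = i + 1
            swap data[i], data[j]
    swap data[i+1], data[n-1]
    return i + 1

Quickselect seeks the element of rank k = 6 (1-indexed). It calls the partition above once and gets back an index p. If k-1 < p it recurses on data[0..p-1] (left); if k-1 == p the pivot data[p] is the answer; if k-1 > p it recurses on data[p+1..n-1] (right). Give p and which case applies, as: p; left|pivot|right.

pivot = data[10] = -6; i = -1
j=0: data[0]=-1 > -6 → no swap
j=1: data[1]=-10 ≤ -6 → i=0, swap data[0],data[1] → [-10,-1,-7,3,-11,2,-3,-5,-12,1,-6]
j=2: data[2]=-7 ≤ -6 → i=1, swap data[1],data[2] → [-10,-7,-1,3,-11,2,-3,-5,-12,1,-6]
j=3: data[3]=3 > -6 → no swap
j=4: data[4]=-11 ≤ -6 → i=2, swap data[2],data[4] → [-10,-7,-11,3,-1,2,-3,-5,-12,1,-6]
j=5: data[5]=2 > -6 → no swap
j=6: data[6]=-3 > -6 → no swap
j=7: data[7]=-5 > -6 → no swap
j=8: data[8]=-12 ≤ -6 → i=3, swap data[3],data[8] → [-10,-7,-11,-12,-1,2,-3,-5,3,1,-6]
j=9: data[9]=1 > -6 → no swap
final swap data[4],data[10] → [-10,-7,-11,-12,-6,2,-3,-5,3,1,-1]; return 4
p = 4; k-1 = 5 > 4 ⇒ right

4; right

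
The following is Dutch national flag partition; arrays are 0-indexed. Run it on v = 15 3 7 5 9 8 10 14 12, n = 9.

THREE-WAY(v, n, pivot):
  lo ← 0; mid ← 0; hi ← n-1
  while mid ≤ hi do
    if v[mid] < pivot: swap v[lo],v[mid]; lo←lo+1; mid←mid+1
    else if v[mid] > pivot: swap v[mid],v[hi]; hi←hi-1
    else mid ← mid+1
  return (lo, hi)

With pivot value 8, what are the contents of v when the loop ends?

3 7 5 8 9 10 14 12 15

pivot = 8; lo=0, mid=0, hi=8
v[mid]=15>8: swap v[0],v[8]; hi=7 → 12 3 7 5 9 8 10 14 15
v[mid]=12>8: swap v[0],v[7]; hi=6 → 14 3 7 5 9 8 10 12 15
v[mid]=14>8: swap v[0],v[6]; hi=5 → 10 3 7 5 9 8 14 12 15
v[mid]=10>8: swap v[0],v[5]; hi=4 → 8 3 7 5 9 10 14 12 15
v[mid]=8=8: mid=1
v[mid]=3<8: swap v[0],v[1]; lo=1,mid=2 → 3 8 7 5 9 10 14 12 15
v[mid]=7<8: swap v[1],v[2]; lo=2,mid=3 → 3 7 8 5 9 10 14 12 15
v[mid]=5<8: swap v[2],v[3]; lo=3,mid=4 → 3 7 5 8 9 10 14 12 15
v[mid]=9>8: swap v[4],v[4]; hi=3 → 3 7 5 8 9 10 14 12 15
end: lo=3, hi=3; v = 3 7 5 8 9 10 14 12 15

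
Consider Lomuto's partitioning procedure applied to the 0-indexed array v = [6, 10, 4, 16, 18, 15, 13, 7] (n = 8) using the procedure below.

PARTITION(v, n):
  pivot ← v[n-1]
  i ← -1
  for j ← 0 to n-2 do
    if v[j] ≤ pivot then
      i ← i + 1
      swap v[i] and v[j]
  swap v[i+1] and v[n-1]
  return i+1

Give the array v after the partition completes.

pivot = v[7] = 7; i = -1
j=0: v[0]=6 ≤ 7 → i=0, swap v[0],v[0] (no change) → [6, 10, 4, 16, 18, 15, 13, 7]
j=1: v[1]=10 > 7 → no swap
j=2: v[2]=4 ≤ 7 → i=1, swap v[1],v[2] → [6, 4, 10, 16, 18, 15, 13, 7]
j=3: v[3]=16 > 7 → no swap
j=4: v[4]=18 > 7 → no swap
j=5: v[5]=15 > 7 → no swap
j=6: v[6]=13 > 7 → no swap
final swap v[2],v[7] → [6, 4, 7, 16, 18, 15, 13, 10]; return 2

[6, 4, 7, 16, 18, 15, 13, 10]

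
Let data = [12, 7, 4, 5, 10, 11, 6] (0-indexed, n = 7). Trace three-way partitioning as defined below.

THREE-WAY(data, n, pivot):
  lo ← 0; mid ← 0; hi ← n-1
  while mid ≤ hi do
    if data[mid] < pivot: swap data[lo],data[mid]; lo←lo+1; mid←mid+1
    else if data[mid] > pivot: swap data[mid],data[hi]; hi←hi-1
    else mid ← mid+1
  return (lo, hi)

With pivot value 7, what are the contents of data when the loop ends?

pivot = 7; lo=0, mid=0, hi=6
data[mid]=12>7: swap data[0],data[6]; hi=5 → [6, 7, 4, 5, 10, 11, 12]
data[mid]=6<7: swap data[0],data[0]; lo=1,mid=1 → [6, 7, 4, 5, 10, 11, 12]
data[mid]=7=7: mid=2
data[mid]=4<7: swap data[1],data[2]; lo=2,mid=3 → [6, 4, 7, 5, 10, 11, 12]
data[mid]=5<7: swap data[2],data[3]; lo=3,mid=4 → [6, 4, 5, 7, 10, 11, 12]
data[mid]=10>7: swap data[4],data[5]; hi=4 → [6, 4, 5, 7, 11, 10, 12]
data[mid]=11>7: swap data[4],data[4]; hi=3 → [6, 4, 5, 7, 11, 10, 12]
end: lo=3, hi=3; data = [6, 4, 5, 7, 11, 10, 12]

[6, 4, 5, 7, 11, 10, 12]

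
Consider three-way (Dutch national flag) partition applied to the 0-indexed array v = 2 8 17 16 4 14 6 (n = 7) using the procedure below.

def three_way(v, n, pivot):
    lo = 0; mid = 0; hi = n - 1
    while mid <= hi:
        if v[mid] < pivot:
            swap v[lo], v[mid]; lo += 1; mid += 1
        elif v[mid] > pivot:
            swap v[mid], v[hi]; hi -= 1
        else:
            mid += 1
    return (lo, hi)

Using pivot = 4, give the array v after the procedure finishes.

lo=0 mid=0 hi=6
2<4: swap(0,0), lo=1 mid=1 ⇒ 2 8 17 16 4 14 6
8>4: swap(1,6), hi=5 ⇒ 2 6 17 16 4 14 8
6>4: swap(1,5), hi=4 ⇒ 2 14 17 16 4 6 8
14>4: swap(1,4), hi=3 ⇒ 2 4 17 16 14 6 8
4=4: mid=2
17>4: swap(2,3), hi=2 ⇒ 2 4 16 17 14 6 8
16>4: swap(2,2), hi=1 ⇒ 2 4 16 17 14 6 8
done. lo=1 hi=1; v=2 4 16 17 14 6 8

2 4 16 17 14 6 8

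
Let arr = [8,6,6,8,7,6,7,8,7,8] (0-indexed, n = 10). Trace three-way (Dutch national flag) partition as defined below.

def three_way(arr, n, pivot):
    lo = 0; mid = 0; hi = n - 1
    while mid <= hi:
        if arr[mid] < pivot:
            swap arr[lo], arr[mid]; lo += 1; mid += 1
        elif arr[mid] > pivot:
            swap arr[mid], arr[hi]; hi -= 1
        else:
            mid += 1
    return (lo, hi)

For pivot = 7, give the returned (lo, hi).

pivot = 7; lo=0, mid=0, hi=9
arr[mid]=8>7: swap arr[0],arr[9]; hi=8 → [8,6,6,8,7,6,7,8,7,8]
arr[mid]=8>7: swap arr[0],arr[8]; hi=7 → [7,6,6,8,7,6,7,8,8,8]
arr[mid]=7=7: mid=1
arr[mid]=6<7: swap arr[0],arr[1]; lo=1,mid=2 → [6,7,6,8,7,6,7,8,8,8]
arr[mid]=6<7: swap arr[1],arr[2]; lo=2,mid=3 → [6,6,7,8,7,6,7,8,8,8]
arr[mid]=8>7: swap arr[3],arr[7]; hi=6 → [6,6,7,8,7,6,7,8,8,8]
arr[mid]=8>7: swap arr[3],arr[6]; hi=5 → [6,6,7,7,7,6,8,8,8,8]
arr[mid]=7=7: mid=4
arr[mid]=7=7: mid=5
arr[mid]=6<7: swap arr[2],arr[5]; lo=3,mid=6 → [6,6,6,7,7,7,8,8,8,8]
end: lo=3, hi=5; arr = [6,6,6,7,7,7,8,8,8,8]

(3, 5)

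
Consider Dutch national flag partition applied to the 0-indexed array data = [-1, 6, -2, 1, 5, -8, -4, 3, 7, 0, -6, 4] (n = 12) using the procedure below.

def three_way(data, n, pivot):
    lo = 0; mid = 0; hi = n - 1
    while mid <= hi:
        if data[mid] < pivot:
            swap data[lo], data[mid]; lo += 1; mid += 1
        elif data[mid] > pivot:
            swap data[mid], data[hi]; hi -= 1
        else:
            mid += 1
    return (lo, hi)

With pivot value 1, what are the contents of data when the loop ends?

[-1, -6, -2, 0, -8, -4, 1, 7, 3, 5, 4, 6]

lo=0 mid=0 hi=11
-1<1: swap(0,0), lo=1 mid=1 ⇒ [-1, 6, -2, 1, 5, -8, -4, 3, 7, 0, -6, 4]
6>1: swap(1,11), hi=10 ⇒ [-1, 4, -2, 1, 5, -8, -4, 3, 7, 0, -6, 6]
4>1: swap(1,10), hi=9 ⇒ [-1, -6, -2, 1, 5, -8, -4, 3, 7, 0, 4, 6]
-6<1: swap(1,1), lo=2 mid=2 ⇒ [-1, -6, -2, 1, 5, -8, -4, 3, 7, 0, 4, 6]
-2<1: swap(2,2), lo=3 mid=3 ⇒ [-1, -6, -2, 1, 5, -8, -4, 3, 7, 0, 4, 6]
1=1: mid=4
5>1: swap(4,9), hi=8 ⇒ [-1, -6, -2, 1, 0, -8, -4, 3, 7, 5, 4, 6]
0<1: swap(3,4), lo=4 mid=5 ⇒ [-1, -6, -2, 0, 1, -8, -4, 3, 7, 5, 4, 6]
-8<1: swap(4,5), lo=5 mid=6 ⇒ [-1, -6, -2, 0, -8, 1, -4, 3, 7, 5, 4, 6]
-4<1: swap(5,6), lo=6 mid=7 ⇒ [-1, -6, -2, 0, -8, -4, 1, 3, 7, 5, 4, 6]
3>1: swap(7,8), hi=7 ⇒ [-1, -6, -2, 0, -8, -4, 1, 7, 3, 5, 4, 6]
7>1: swap(7,7), hi=6 ⇒ [-1, -6, -2, 0, -8, -4, 1, 7, 3, 5, 4, 6]
done. lo=6 hi=6; data=[-1, -6, -2, 0, -8, -4, 1, 7, 3, 5, 4, 6]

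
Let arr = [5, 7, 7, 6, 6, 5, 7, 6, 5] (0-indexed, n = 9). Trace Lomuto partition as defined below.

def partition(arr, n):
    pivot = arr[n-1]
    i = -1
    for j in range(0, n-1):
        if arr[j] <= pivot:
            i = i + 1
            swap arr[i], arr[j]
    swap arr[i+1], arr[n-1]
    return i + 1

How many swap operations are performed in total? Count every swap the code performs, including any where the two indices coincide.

pivot = arr[8] = 5; i = -1
j=0: arr[0]=5 ≤ 5 → i=0, swap arr[0],arr[0] (no change) → [5, 7, 7, 6, 6, 5, 7, 6, 5]
j=1: arr[1]=7 > 5 → no swap
j=2: arr[2]=7 > 5 → no swap
j=3: arr[3]=6 > 5 → no swap
j=4: arr[4]=6 > 5 → no swap
j=5: arr[5]=5 ≤ 5 → i=1, swap arr[1],arr[5] → [5, 5, 7, 6, 6, 7, 7, 6, 5]
j=6: arr[6]=7 > 5 → no swap
j=7: arr[7]=6 > 5 → no swap
final swap arr[2],arr[8] → [5, 5, 5, 6, 6, 7, 7, 6, 7]; return 2

3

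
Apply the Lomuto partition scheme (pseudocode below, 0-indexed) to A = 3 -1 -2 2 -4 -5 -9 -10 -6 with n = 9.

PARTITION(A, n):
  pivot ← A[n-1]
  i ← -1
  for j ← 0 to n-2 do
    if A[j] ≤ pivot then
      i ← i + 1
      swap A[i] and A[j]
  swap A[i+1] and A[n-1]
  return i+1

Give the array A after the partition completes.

-9 -10 -6 2 -4 -5 3 -1 -2

pivot = A[8] = -6; i = -1
j=0: A[0]=3 > -6 → no swap
j=1: A[1]=-1 > -6 → no swap
j=2: A[2]=-2 > -6 → no swap
j=3: A[3]=2 > -6 → no swap
j=4: A[4]=-4 > -6 → no swap
j=5: A[5]=-5 > -6 → no swap
j=6: A[6]=-9 ≤ -6 → i=0, swap A[0],A[6] → -9 -1 -2 2 -4 -5 3 -10 -6
j=7: A[7]=-10 ≤ -6 → i=1, swap A[1],A[7] → -9 -10 -2 2 -4 -5 3 -1 -6
final swap A[2],A[8] → -9 -10 -6 2 -4 -5 3 -1 -2; return 2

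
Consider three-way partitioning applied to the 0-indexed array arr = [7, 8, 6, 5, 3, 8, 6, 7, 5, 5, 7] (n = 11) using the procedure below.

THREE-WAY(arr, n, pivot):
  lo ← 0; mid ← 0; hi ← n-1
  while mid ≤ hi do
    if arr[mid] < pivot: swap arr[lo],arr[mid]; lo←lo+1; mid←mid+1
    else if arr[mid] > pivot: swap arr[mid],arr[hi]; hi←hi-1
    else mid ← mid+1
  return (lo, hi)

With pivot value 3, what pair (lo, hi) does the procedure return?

lo=0 mid=0 hi=10
7>3: swap(0,10), hi=9 ⇒ [7, 8, 6, 5, 3, 8, 6, 7, 5, 5, 7]
7>3: swap(0,9), hi=8 ⇒ [5, 8, 6, 5, 3, 8, 6, 7, 5, 7, 7]
5>3: swap(0,8), hi=7 ⇒ [5, 8, 6, 5, 3, 8, 6, 7, 5, 7, 7]
5>3: swap(0,7), hi=6 ⇒ [7, 8, 6, 5, 3, 8, 6, 5, 5, 7, 7]
7>3: swap(0,6), hi=5 ⇒ [6, 8, 6, 5, 3, 8, 7, 5, 5, 7, 7]
6>3: swap(0,5), hi=4 ⇒ [8, 8, 6, 5, 3, 6, 7, 5, 5, 7, 7]
8>3: swap(0,4), hi=3 ⇒ [3, 8, 6, 5, 8, 6, 7, 5, 5, 7, 7]
3=3: mid=1
8>3: swap(1,3), hi=2 ⇒ [3, 5, 6, 8, 8, 6, 7, 5, 5, 7, 7]
5>3: swap(1,2), hi=1 ⇒ [3, 6, 5, 8, 8, 6, 7, 5, 5, 7, 7]
6>3: swap(1,1), hi=0 ⇒ [3, 6, 5, 8, 8, 6, 7, 5, 5, 7, 7]
done. lo=0 hi=0; arr=[3, 6, 5, 8, 8, 6, 7, 5, 5, 7, 7]

(0, 0)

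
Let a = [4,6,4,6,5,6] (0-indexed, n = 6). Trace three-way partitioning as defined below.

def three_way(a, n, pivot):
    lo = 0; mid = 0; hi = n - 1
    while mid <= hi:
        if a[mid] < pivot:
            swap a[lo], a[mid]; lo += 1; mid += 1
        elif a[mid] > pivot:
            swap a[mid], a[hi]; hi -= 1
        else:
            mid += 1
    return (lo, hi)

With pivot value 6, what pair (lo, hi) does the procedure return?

(3, 5)

pivot = 6; lo=0, mid=0, hi=5
a[mid]=4<6: swap a[0],a[0]; lo=1,mid=1 → [4,6,4,6,5,6]
a[mid]=6=6: mid=2
a[mid]=4<6: swap a[1],a[2]; lo=2,mid=3 → [4,4,6,6,5,6]
a[mid]=6=6: mid=4
a[mid]=5<6: swap a[2],a[4]; lo=3,mid=5 → [4,4,5,6,6,6]
a[mid]=6=6: mid=6
end: lo=3, hi=5; a = [4,4,5,6,6,6]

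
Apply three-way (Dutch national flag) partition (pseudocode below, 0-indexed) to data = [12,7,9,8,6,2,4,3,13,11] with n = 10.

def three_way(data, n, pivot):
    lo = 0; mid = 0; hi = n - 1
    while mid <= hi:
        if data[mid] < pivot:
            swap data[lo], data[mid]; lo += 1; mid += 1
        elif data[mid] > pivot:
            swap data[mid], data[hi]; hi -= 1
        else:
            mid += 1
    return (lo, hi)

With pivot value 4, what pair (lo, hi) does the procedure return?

(2, 2)

pivot = 4; lo=0, mid=0, hi=9
data[mid]=12>4: swap data[0],data[9]; hi=8 → [11,7,9,8,6,2,4,3,13,12]
data[mid]=11>4: swap data[0],data[8]; hi=7 → [13,7,9,8,6,2,4,3,11,12]
data[mid]=13>4: swap data[0],data[7]; hi=6 → [3,7,9,8,6,2,4,13,11,12]
data[mid]=3<4: swap data[0],data[0]; lo=1,mid=1 → [3,7,9,8,6,2,4,13,11,12]
data[mid]=7>4: swap data[1],data[6]; hi=5 → [3,4,9,8,6,2,7,13,11,12]
data[mid]=4=4: mid=2
data[mid]=9>4: swap data[2],data[5]; hi=4 → [3,4,2,8,6,9,7,13,11,12]
data[mid]=2<4: swap data[1],data[2]; lo=2,mid=3 → [3,2,4,8,6,9,7,13,11,12]
data[mid]=8>4: swap data[3],data[4]; hi=3 → [3,2,4,6,8,9,7,13,11,12]
data[mid]=6>4: swap data[3],data[3]; hi=2 → [3,2,4,6,8,9,7,13,11,12]
end: lo=2, hi=2; data = [3,2,4,6,8,9,7,13,11,12]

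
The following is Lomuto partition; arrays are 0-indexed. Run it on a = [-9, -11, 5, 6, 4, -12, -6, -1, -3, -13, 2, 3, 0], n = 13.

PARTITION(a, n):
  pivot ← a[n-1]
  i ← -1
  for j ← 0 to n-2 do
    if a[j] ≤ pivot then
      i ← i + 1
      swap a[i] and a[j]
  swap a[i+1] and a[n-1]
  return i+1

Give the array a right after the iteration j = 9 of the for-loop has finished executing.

pivot = a[12] = 0; i = -1
j=0: a[0]=-9 ≤ 0 → i=0, swap a[0],a[0] (no change) → [-9, -11, 5, 6, 4, -12, -6, -1, -3, -13, 2, 3, 0]
j=1: a[1]=-11 ≤ 0 → i=1, swap a[1],a[1] (no change) → [-9, -11, 5, 6, 4, -12, -6, -1, -3, -13, 2, 3, 0]
j=2: a[2]=5 > 0 → no swap
j=3: a[3]=6 > 0 → no swap
j=4: a[4]=4 > 0 → no swap
j=5: a[5]=-12 ≤ 0 → i=2, swap a[2],a[5] → [-9, -11, -12, 6, 4, 5, -6, -1, -3, -13, 2, 3, 0]
j=6: a[6]=-6 ≤ 0 → i=3, swap a[3],a[6] → [-9, -11, -12, -6, 4, 5, 6, -1, -3, -13, 2, 3, 0]
j=7: a[7]=-1 ≤ 0 → i=4, swap a[4],a[7] → [-9, -11, -12, -6, -1, 5, 6, 4, -3, -13, 2, 3, 0]
j=8: a[8]=-3 ≤ 0 → i=5, swap a[5],a[8] → [-9, -11, -12, -6, -1, -3, 6, 4, 5, -13, 2, 3, 0]
j=9: a[9]=-13 ≤ 0 → i=6, swap a[6],a[9] → [-9, -11, -12, -6, -1, -3, -13, 4, 5, 6, 2, 3, 0]
(after j=9) a = [-9, -11, -12, -6, -1, -3, -13, 4, 5, 6, 2, 3, 0]

[-9, -11, -12, -6, -1, -3, -13, 4, 5, 6, 2, 3, 0]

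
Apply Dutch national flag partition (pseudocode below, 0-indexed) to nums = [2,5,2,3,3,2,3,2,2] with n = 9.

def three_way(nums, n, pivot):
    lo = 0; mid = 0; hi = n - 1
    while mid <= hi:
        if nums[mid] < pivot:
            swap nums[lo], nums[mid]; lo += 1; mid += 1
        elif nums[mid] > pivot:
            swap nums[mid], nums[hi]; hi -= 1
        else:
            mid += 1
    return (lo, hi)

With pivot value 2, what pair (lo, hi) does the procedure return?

(0, 4)

pivot = 2; lo=0, mid=0, hi=8
nums[mid]=2=2: mid=1
nums[mid]=5>2: swap nums[1],nums[8]; hi=7 → [2,2,2,3,3,2,3,2,5]
nums[mid]=2=2: mid=2
nums[mid]=2=2: mid=3
nums[mid]=3>2: swap nums[3],nums[7]; hi=6 → [2,2,2,2,3,2,3,3,5]
nums[mid]=2=2: mid=4
nums[mid]=3>2: swap nums[4],nums[6]; hi=5 → [2,2,2,2,3,2,3,3,5]
nums[mid]=3>2: swap nums[4],nums[5]; hi=4 → [2,2,2,2,2,3,3,3,5]
nums[mid]=2=2: mid=5
end: lo=0, hi=4; nums = [2,2,2,2,2,3,3,3,5]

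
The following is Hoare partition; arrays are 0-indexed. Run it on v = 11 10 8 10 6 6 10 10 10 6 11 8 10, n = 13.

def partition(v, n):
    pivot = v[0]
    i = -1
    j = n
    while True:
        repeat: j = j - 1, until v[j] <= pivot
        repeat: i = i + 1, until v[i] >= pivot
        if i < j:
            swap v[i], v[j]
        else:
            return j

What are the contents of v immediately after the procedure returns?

pivot = v[0] = 11; i = -1, j = 13
j→12 (v[12]=10≤11), i→0 (v[0]=11≥11); i<j, swap → 10 10 8 10 6 6 10 10 10 6 11 8 11
j→11 (v[11]=8≤11), i→10 (v[10]=11≥11); i<j, swap → 10 10 8 10 6 6 10 10 10 6 8 11 11
j→10, i→11; i≥j, return j=10. v = 10 10 8 10 6 6 10 10 10 6 8 11 11

10 10 8 10 6 6 10 10 10 6 8 11 11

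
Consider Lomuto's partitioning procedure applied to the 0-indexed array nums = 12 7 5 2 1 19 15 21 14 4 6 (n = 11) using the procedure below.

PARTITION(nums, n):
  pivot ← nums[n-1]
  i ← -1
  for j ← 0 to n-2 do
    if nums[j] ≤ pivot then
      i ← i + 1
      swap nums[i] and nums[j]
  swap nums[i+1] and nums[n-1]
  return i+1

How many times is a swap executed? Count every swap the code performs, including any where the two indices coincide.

pivot = nums[10] = 6; i = -1
j=0: nums[0]=12 > 6 → no swap
j=1: nums[1]=7 > 6 → no swap
j=2: nums[2]=5 ≤ 6 → i=0, swap nums[0],nums[2] → 5 7 12 2 1 19 15 21 14 4 6
j=3: nums[3]=2 ≤ 6 → i=1, swap nums[1],nums[3] → 5 2 12 7 1 19 15 21 14 4 6
j=4: nums[4]=1 ≤ 6 → i=2, swap nums[2],nums[4] → 5 2 1 7 12 19 15 21 14 4 6
j=5: nums[5]=19 > 6 → no swap
j=6: nums[6]=15 > 6 → no swap
j=7: nums[7]=21 > 6 → no swap
j=8: nums[8]=14 > 6 → no swap
j=9: nums[9]=4 ≤ 6 → i=3, swap nums[3],nums[9] → 5 2 1 4 12 19 15 21 14 7 6
final swap nums[4],nums[10] → 5 2 1 4 6 19 15 21 14 7 12; return 4

5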